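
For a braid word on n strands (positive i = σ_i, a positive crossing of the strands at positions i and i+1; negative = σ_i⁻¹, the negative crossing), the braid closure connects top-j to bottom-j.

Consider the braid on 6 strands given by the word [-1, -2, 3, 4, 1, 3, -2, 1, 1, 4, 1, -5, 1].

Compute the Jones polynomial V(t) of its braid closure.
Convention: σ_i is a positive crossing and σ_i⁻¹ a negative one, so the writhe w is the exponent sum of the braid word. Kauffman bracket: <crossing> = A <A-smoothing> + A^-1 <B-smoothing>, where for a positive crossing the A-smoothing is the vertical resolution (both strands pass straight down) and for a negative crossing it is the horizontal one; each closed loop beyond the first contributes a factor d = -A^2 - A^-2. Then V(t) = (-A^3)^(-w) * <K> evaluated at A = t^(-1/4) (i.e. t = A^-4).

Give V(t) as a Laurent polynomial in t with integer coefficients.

-t^9 + 3*t^8 - 4*t^7 + 5*t^6 - 6*t^5 + 5*t^4 - 4*t^3 + 3*t^2 - t + 1

Derivation:
The presented braid s1^-1 s2^-1 s3 s4 s1 s3 s2^-1 s1 s1 s4 s1 s5^-1 s1 on 6 strands reduces by inverse Markov moves (closure unchanged at each step):
  Deconjugate: the word is γ·β·γ⁻¹ with γ = s1^-1 (prefix) and γ⁻¹ = s1 (suffix); strip both.
  Destabilize: the word has the form β·s5^-1 where s5^-1 occurs only as the final letter (β ∈ B_5); drop it and the last strand → 5 strands.
Reduced to β = s2^-1 s3 s4 s1 s3 s2^-1 s1 s1 s4 s1 on 5 strands, 10 crossings.
Compute on β:
Braid: s2^-1 s3 s4 s1 s3 s2^-1 s1 s1 s4 s1 on 5 strands, 10 crossings.
Writhe w = (#positive) - (#negative) = 8 - 2 = 6.
State-sum expansion of <K>. There are 2^10 = 1024 states.
Smooth each crossing (0=||, 1=⌣⌢); contribution A^(Σ sign_k(1-2s_k)) * d^(L-1).
Tabulate the states by total A-exponent and number of loops L (A-exp: L × count):
  A^10: L=5 ×1
  A^8: L=4 ×10
  A^6: L=3 ×39, L=5 ×6
  A^4: L=2 ×68, L=4 ×51, L=6 ×1
  A^2: L=1 ×44, L=3 ×139, L=5 ×27
  A^0: L=2 ×126, L=4 ×118, L=6 ×8
  A^-2: L=1 ×11, L=3 ×140, L=5 ×58, L=7 ×1
  A^-4: L=2 ×19, L=4 ×85, L=6 ×16
  A^-6: L=3 ×15, L=5 ×28, L=7 ×2
  A^-8: L=4 ×6, L=6 ×4
  A^-10: L=5 ×1
Each group contributes A^e * Σ count * d^(L-1):
Powers of d = -A^2 - A^-2: d^2 = A^4 + 2 + A^-4; d^3 = -A^6 - 3*A^2 - 3*A^-2 - A^-6; d^4 = A^8 + 4*A^4 + 6 + 4*A^-4 + A^-8; d^5 = -A^10 - 5*A^6 - 10*A^2 - 10*A^-2 - 5*A^-6 - A^-10; d^6 = A^12 + 6*A^8 + 15*A^4 + 20 + 15*A^-4 + 6*A^-8 + A^-12.
  A^10 * (d^4) = A^18 + 4*A^14 + 6*A^10 + 4*A^6 + A^2
  A^8 * (10*d^3) = -10*A^14 - 30*A^10 - 30*A^6 - 10*A^2
  A^6 * (39*d^2 + 6*d^4) = 6*A^14 + 63*A^10 + 114*A^6 + 63*A^2 + 6*A^-2
  A^4 * (68*d + 51*d^3 + d^5) = -A^14 - 56*A^10 - 231*A^6 - 231*A^2 - 56*A^-2 - A^-6
  A^2 * (44 + 139*d^2 + 27*d^4) = 27*A^10 + 247*A^6 + 484*A^2 + 247*A^-2 + 27*A^-6
  A^0 * (126*d + 118*d^3 + 8*d^5) = -8*A^10 - 158*A^6 - 560*A^2 - 560*A^-2 - 158*A^-6 - 8*A^-10
  A^-2 * (11 + 140*d^2 + 58*d^4 + d^6) = A^10 + 64*A^6 + 387*A^2 + 659*A^-2 + 387*A^-6 + 64*A^-10 + A^-14
  A^-4 * (19*d + 85*d^3 + 16*d^5) = -16*A^6 - 165*A^2 - 434*A^-2 - 434*A^-6 - 165*A^-10 - 16*A^-14
  A^-6 * (15*d^2 + 28*d^4 + 2*d^6) = 2*A^6 + 40*A^2 + 157*A^-2 + 238*A^-6 + 157*A^-10 + 40*A^-14 + 2*A^-18
  A^-8 * (6*d^3 + 4*d^5) = -4*A^2 - 26*A^-2 - 58*A^-6 - 58*A^-10 - 26*A^-14 - 4*A^-18
  A^-10 * (d^4) = A^-2 + 4*A^-6 + 6*A^-10 + 4*A^-14 + A^-18
Summing the groups: <K> = A^18 - A^14 + 3*A^10 - 4*A^6 + 5*A^2 - 6*A^-2 + 5*A^-6 - 4*A^-10 + 3*A^-14 - A^-18
Normalise by the writhe: (-A^3)^(-w) = (-A^3)^(-6) = A^-18, so f(A) = A^-18 * <K> = 1 - A^-4 + 3*A^-8 - 4*A^-12 + 5*A^-16 - 6*A^-20 + 5*A^-24 - 4*A^-28 + 3*A^-32 - A^-36.
Substitute A = t^(-1/4), i.e. A^e → t^(-e/4): V(t) = -t^9 + 3*t^8 - 4*t^7 + 5*t^6 - 6*t^5 + 5*t^4 - 4*t^3 + 3*t^2 - t + 1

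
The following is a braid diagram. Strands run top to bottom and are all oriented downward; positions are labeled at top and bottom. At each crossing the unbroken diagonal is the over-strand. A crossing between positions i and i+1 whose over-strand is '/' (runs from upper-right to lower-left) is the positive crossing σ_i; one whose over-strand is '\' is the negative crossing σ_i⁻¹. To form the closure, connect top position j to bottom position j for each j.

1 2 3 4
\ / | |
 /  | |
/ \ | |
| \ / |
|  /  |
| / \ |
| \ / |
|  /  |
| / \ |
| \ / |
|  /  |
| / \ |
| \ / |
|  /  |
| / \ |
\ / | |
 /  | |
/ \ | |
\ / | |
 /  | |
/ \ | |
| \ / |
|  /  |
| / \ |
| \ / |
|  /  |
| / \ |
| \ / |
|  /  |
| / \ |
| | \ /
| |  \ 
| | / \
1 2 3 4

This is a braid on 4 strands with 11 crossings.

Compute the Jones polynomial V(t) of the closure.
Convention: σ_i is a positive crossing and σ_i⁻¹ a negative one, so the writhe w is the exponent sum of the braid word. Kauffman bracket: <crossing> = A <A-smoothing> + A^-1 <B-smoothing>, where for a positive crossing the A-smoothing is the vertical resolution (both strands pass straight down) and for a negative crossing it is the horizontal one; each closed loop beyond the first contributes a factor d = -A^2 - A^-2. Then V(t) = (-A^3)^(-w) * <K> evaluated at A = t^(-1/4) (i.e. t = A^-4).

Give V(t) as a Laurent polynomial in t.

-t^12 + t^11 - t^10 + t^9 - t^8 + t^6 + t^4

Derivation:
Reading the diagram top to bottom ('/'-over between positions i,i+1 = s_i, '\'-over = s_i^-1): braid word = s1 s2 s2 s2 s2 s1 s1 s2 s2 s2 s3^-1.
The presented braid s1 s2 s2 s2 s2 s1 s1 s2 s2 s2 s3^-1 on 4 strands reduces by inverse Markov moves (closure unchanged at each step):
  Destabilize: the word has the form β·s3^-1 where s3^-1 occurs only as the final letter (β ∈ B_3); drop it and the last strand → 3 strands.
Reduced to β = s1 s2 s2 s2 s2 s1 s1 s2 s2 s2 on 3 strands, 10 crossings.
Compute on β:
Braid: s1 s2 s2 s2 s2 s1 s1 s2 s2 s2 on 3 strands, 10 crossings.
Writhe w = (#positive) - (#negative) = 10 - 0 = 10.
State-sum expansion of <K>. There are 2^10 = 1024 states.
Each crossing splits two ways (0=vertical, 1=horizontal). The state's weight is A^(#A-smoothings - #B-smoothings) * d^(loops - 1).
Tabulate the states by total A-exponent and number of loops L (A-exp: L × count):
  A^10: L=3 ×1
  A^8: L=2 ×10
  A^6: L=1 ×21, L=3 ×24
  A^4: L=2 ×84, L=4 ×36
  A^2: L=1 ×24, L=3 ×151, L=5 ×35
  A^0: L=2 ×72, L=4 ×159, L=6 ×21
  A^-2: L=3 ×98, L=5 ×105, L=7 ×7
  A^-4: L=4 ×76, L=6 ×43, L=8 ×1
  A^-6: L=5 ×35, L=7 ×10
  A^-8: L=6 ×9, L=8 ×1
  A^-10: L=7 ×1
Each group contributes A^e * Σ count * d^(L-1):
Powers of d = -A^2 - A^-2: d^2 = A^4 + 2 + A^-4; d^3 = -A^6 - 3*A^2 - 3*A^-2 - A^-6; d^4 = A^8 + 4*A^4 + 6 + 4*A^-4 + A^-8; d^5 = -A^10 - 5*A^6 - 10*A^2 - 10*A^-2 - 5*A^-6 - A^-10; d^6 = A^12 + 6*A^8 + 15*A^4 + 20 + 15*A^-4 + 6*A^-8 + A^-12; d^7 = -A^14 - 7*A^10 - 21*A^6 - 35*A^2 - 35*A^-2 - 21*A^-6 - 7*A^-10 - A^-14.
  A^10 * (d^2) = A^14 + 2*A^10 + A^6
  A^8 * (10*d) = -10*A^10 - 10*A^6
  A^6 * (21 + 24*d^2) = 24*A^10 + 69*A^6 + 24*A^2
  A^4 * (84*d + 36*d^3) = -36*A^10 - 192*A^6 - 192*A^2 - 36*A^-2
  A^2 * (24 + 151*d^2 + 35*d^4) = 35*A^10 + 291*A^6 + 536*A^2 + 291*A^-2 + 35*A^-6
  A^0 * (72*d + 159*d^3 + 21*d^5) = -21*A^10 - 264*A^6 - 759*A^2 - 759*A^-2 - 264*A^-6 - 21*A^-10
  A^-2 * (98*d^2 + 105*d^4 + 7*d^6) = 7*A^10 + 147*A^6 + 623*A^2 + 966*A^-2 + 623*A^-6 + 147*A^-10 + 7*A^-14
  A^-4 * (76*d^3 + 43*d^5 + d^7) = -A^10 - 50*A^6 - 312*A^2 - 693*A^-2 - 693*A^-6 - 312*A^-10 - 50*A^-14 - A^-18
  A^-6 * (35*d^4 + 10*d^6) = 10*A^6 + 95*A^2 + 290*A^-2 + 410*A^-6 + 290*A^-10 + 95*A^-14 + 10*A^-18
  A^-8 * (9*d^5 + d^7) = -A^6 - 16*A^2 - 66*A^-2 - 125*A^-6 - 125*A^-10 - 66*A^-14 - 16*A^-18 - A^-22
  A^-10 * (d^6) = A^2 + 6*A^-2 + 15*A^-6 + 20*A^-10 + 15*A^-14 + 6*A^-18 + A^-22
Summing the groups: <K> = A^14 + A^6 - A^-2 + A^-6 - A^-10 + A^-14 - A^-18
Normalise by the writhe: (-A^3)^(-w) = (-A^3)^(-10) = A^-30, so f(A) = A^-30 * <K> = A^-16 + A^-24 - A^-32 + A^-36 - A^-40 + A^-44 - A^-48.
Substitute A = t^(-1/4), i.e. A^e → t^(-e/4): V(t) = -t^12 + t^11 - t^10 + t^9 - t^8 + t^6 + t^4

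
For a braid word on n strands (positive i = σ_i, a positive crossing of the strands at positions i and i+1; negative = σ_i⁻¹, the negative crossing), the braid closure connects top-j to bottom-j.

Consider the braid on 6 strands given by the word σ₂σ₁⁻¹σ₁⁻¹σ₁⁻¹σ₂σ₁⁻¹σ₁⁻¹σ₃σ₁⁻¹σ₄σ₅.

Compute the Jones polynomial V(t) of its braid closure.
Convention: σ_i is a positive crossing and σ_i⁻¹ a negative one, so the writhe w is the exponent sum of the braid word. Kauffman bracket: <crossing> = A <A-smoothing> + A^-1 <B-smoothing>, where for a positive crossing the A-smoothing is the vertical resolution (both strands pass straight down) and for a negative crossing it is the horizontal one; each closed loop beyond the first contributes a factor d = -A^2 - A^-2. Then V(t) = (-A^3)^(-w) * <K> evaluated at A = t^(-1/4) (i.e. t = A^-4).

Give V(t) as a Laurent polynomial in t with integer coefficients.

The presented braid s2 s1^-1 s1^-1 s1^-1 s2 s1^-1 s1^-1 s3 s1^-1 s4 s5 on 6 strands reduces by inverse Markov moves (closure unchanged at each step):
  Destabilize: the word has the form β·s5 where s5 occurs only as the final letter (β ∈ B_5); drop it and the last strand → 5 strands.
  Destabilize: the word has the form β·s4 where s4 occurs only as the final letter (β ∈ B_4); drop it and the last strand → 4 strands.
Reduced to β = s2 s1^-1 s1^-1 s1^-1 s2 s1^-1 s1^-1 s3 s1^-1 on 4 strands, 9 crossings.
Compute on β:
Braid: s2 s1^-1 s1^-1 s1^-1 s2 s1^-1 s1^-1 s3 s1^-1 on 4 strands, 9 crossings.
Writhe w = (#positive) - (#negative) = 3 - 6 = -3.
Enumerate smoothing states for the bracket polynomial. There are 2^9 = 512 states.
Each crossing splits two ways (0=vertical, 1=horizontal). The state's weight is A^(#A-smoothings - #B-smoothings) * d^(loops - 1).
Tabulate the states by total A-exponent and number of loops L (A-exp: L × count):
  A^9: L=8 ×1
  A^7: L=7 ×9
  A^5: L=6 ×36
  A^3: L=5 ×84
  A^1: L=4 ×126
  A^-1: L=3 ×124, L=5 ×2
  A^-3: L=2 ×75, L=4 ×9
  A^-5: L=1 ×21, L=3 ×15
  A^-7: L=2 ×8, L=4 ×1
  A^-9: L=3 ×1
Each group contributes A^e * Σ count * d^(L-1):
Powers of d = -A^2 - A^-2: d^2 = A^4 + 2 + A^-4; d^3 = -A^6 - 3*A^2 - 3*A^-2 - A^-6; d^4 = A^8 + 4*A^4 + 6 + 4*A^-4 + A^-8; d^5 = -A^10 - 5*A^6 - 10*A^2 - 10*A^-2 - 5*A^-6 - A^-10; d^6 = A^12 + 6*A^8 + 15*A^4 + 20 + 15*A^-4 + 6*A^-8 + A^-12; d^7 = -A^14 - 7*A^10 - 21*A^6 - 35*A^2 - 35*A^-2 - 21*A^-6 - 7*A^-10 - A^-14.
  A^9 * (d^7) = -A^23 - 7*A^19 - 21*A^15 - 35*A^11 - 35*A^7 - 21*A^3 - 7*A^-1 - A^-5
  A^7 * (9*d^6) = 9*A^19 + 54*A^15 + 135*A^11 + 180*A^7 + 135*A^3 + 54*A^-1 + 9*A^-5
  A^5 * (36*d^5) = -36*A^15 - 180*A^11 - 360*A^7 - 360*A^3 - 180*A^-1 - 36*A^-5
  A^3 * (84*d^4) = 84*A^11 + 336*A^7 + 504*A^3 + 336*A^-1 + 84*A^-5
  A^1 * (126*d^3) = -126*A^7 - 378*A^3 - 378*A^-1 - 126*A^-5
  A^-1 * (124*d^2 + 2*d^4) = 2*A^7 + 132*A^3 + 260*A^-1 + 132*A^-5 + 2*A^-9
  A^-3 * (75*d + 9*d^3) = -9*A^3 - 102*A^-1 - 102*A^-5 - 9*A^-9
  A^-5 * (21 + 15*d^2) = 15*A^-1 + 51*A^-5 + 15*A^-9
  A^-7 * (8*d + d^3) = -A^-1 - 11*A^-5 - 11*A^-9 - A^-13
  A^-9 * (d^2) = A^-5 + 2*A^-9 + A^-13
Summing the groups: <K> = -A^23 + 2*A^19 - 3*A^15 + 4*A^11 - 3*A^7 + 3*A^3 - 3*A^-1 + A^-5 - A^-9
Normalise by the writhe: (-A^3)^(-w) = (-A^3)^(3) = -A^9, so f(A) = -A^9 * <K> = A^32 - 2*A^28 + 3*A^24 - 4*A^20 + 3*A^16 - 3*A^12 + 3*A^8 - A^4 + 1.
Substitute A = t^(-1/4), i.e. A^e → t^(-e/4): V(t) = 1 - t^-1 + 3*t^-2 - 3*t^-3 + 3*t^-4 - 4*t^-5 + 3*t^-6 - 2*t^-7 + t^-8

Answer: 1 - t^-1 + 3*t^-2 - 3*t^-3 + 3*t^-4 - 4*t^-5 + 3*t^-6 - 2*t^-7 + t^-8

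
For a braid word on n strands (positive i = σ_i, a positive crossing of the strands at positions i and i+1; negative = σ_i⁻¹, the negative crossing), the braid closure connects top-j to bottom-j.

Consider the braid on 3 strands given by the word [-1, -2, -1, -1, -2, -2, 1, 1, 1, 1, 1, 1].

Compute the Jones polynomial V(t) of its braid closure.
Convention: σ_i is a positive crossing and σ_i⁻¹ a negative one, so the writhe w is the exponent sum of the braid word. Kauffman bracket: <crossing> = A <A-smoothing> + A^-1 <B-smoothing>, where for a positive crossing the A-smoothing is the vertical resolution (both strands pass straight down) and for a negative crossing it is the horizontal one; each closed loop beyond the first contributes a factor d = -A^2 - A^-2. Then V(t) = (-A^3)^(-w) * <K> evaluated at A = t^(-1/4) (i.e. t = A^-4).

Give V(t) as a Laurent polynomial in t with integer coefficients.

The presented braid s1^-1 s2^-1 s1^-1 s1^-1 s2^-1 s2^-1 s1 s1 s1 s1 s1 s1 on 3 strands reduces by inverse Markov moves (closure unchanged at each step):
  Deconjugate: the word is γ·β·γ⁻¹ with γ = s1^-1 (prefix) and γ⁻¹ = s1 (suffix); strip both.
Reduced to β = s2^-1 s1^-1 s1^-1 s2^-1 s2^-1 s1 s1 s1 s1 s1 on 3 strands, 10 crossings.
Compute on β:
Braid: s2^-1 s1^-1 s1^-1 s2^-1 s2^-1 s1 s1 s1 s1 s1 on 3 strands, 10 crossings.
Writhe w = (#positive) - (#negative) = 5 - 5 = 0.
Enumerate smoothing states for the bracket polynomial. There are 2^10 = 1024 states.
For each crossing: s=0 is the vertical smoothing, s=1 horizontal. Crossing k contributes A^(sign_k * (1 - 2*s_k)); loop factor d = -A^2 - A^-2.
Tabulate the states by total A-exponent and number of loops L (A-exp: L × count):
  A^10: L=4 ×1
  A^8: L=3 ×10
  A^6: L=2 ×29, L=4 ×16
  A^4: L=1 ×26, L=3 ×74, L=5 ×20
  A^2: L=2 ×90, L=4 ×105, L=6 ×15
  A^0: L=1 ×15, L=3 ×141, L=5 ×90, L=7 ×6
  A^-2: L=2 ×35, L=4 ×130, L=6 ×44, L=8 ×1
  A^-4: L=3 ×40, L=5 ×69, L=7 ×11
  A^-6: L=4 ×25, L=6 ×19, L=8 ×1
  A^-8: L=5 ×8, L=7 ×2
  A^-10: L=6 ×1
Each group contributes A^e * Σ count * d^(L-1):
Powers of d = -A^2 - A^-2: d^2 = A^4 + 2 + A^-4; d^3 = -A^6 - 3*A^2 - 3*A^-2 - A^-6; d^4 = A^8 + 4*A^4 + 6 + 4*A^-4 + A^-8; d^5 = -A^10 - 5*A^6 - 10*A^2 - 10*A^-2 - 5*A^-6 - A^-10; d^6 = A^12 + 6*A^8 + 15*A^4 + 20 + 15*A^-4 + 6*A^-8 + A^-12; d^7 = -A^14 - 7*A^10 - 21*A^6 - 35*A^2 - 35*A^-2 - 21*A^-6 - 7*A^-10 - A^-14.
  A^10 * (d^3) = -A^16 - 3*A^12 - 3*A^8 - A^4
  A^8 * (10*d^2) = 10*A^12 + 20*A^8 + 10*A^4
  A^6 * (29*d + 16*d^3) = -16*A^12 - 77*A^8 - 77*A^4 - 16
  A^4 * (26 + 74*d^2 + 20*d^4) = 20*A^12 + 154*A^8 + 294*A^4 + 154 + 20*A^-4
  A^2 * (90*d + 105*d^3 + 15*d^5) = -15*A^12 - 180*A^8 - 555*A^4 - 555 - 180*A^-4 - 15*A^-8
  A^0 * (15 + 141*d^2 + 90*d^4 + 6*d^6) = 6*A^12 + 126*A^8 + 591*A^4 + 957 + 591*A^-4 + 126*A^-8 + 6*A^-12
  A^-2 * (35*d + 130*d^3 + 44*d^5 + d^7) = -A^12 - 51*A^8 - 371*A^4 - 900 - 900*A^-4 - 371*A^-8 - 51*A^-12 - A^-16
  A^-4 * (40*d^2 + 69*d^4 + 11*d^6) = 11*A^8 + 135*A^4 + 481 + 714*A^-4 + 481*A^-8 + 135*A^-12 + 11*A^-16
  A^-6 * (25*d^3 + 19*d^5 + d^7) = -A^8 - 26*A^4 - 141 - 300*A^-4 - 300*A^-8 - 141*A^-12 - 26*A^-16 - A^-20
  A^-8 * (8*d^4 + 2*d^6) = 2*A^4 + 20 + 62*A^-4 + 88*A^-8 + 62*A^-12 + 20*A^-16 + 2*A^-20
  A^-10 * (d^5) = -1 - 5*A^-4 - 10*A^-8 - 10*A^-12 - 5*A^-16 - A^-20
Summing the groups: <K> = -A^16 + A^12 - A^8 + 2*A^4 - 1 + 2*A^-4 - A^-8 + A^-12 - A^-16
Normalise by the writhe: (-A^3)^(-w) = (-A^3)^(0) = 1, so f(A) = 1 * <K> = -A^16 + A^12 - A^8 + 2*A^4 - 1 + 2*A^-4 - A^-8 + A^-12 - A^-16.
Substitute A = t^(-1/4), i.e. A^e → t^(-e/4): V(t) = -t^4 + t^3 - t^2 + 2*t - 1 + 2*t^-1 - t^-2 + t^-3 - t^-4

Answer: -t^4 + t^3 - t^2 + 2*t - 1 + 2*t^-1 - t^-2 + t^-3 - t^-4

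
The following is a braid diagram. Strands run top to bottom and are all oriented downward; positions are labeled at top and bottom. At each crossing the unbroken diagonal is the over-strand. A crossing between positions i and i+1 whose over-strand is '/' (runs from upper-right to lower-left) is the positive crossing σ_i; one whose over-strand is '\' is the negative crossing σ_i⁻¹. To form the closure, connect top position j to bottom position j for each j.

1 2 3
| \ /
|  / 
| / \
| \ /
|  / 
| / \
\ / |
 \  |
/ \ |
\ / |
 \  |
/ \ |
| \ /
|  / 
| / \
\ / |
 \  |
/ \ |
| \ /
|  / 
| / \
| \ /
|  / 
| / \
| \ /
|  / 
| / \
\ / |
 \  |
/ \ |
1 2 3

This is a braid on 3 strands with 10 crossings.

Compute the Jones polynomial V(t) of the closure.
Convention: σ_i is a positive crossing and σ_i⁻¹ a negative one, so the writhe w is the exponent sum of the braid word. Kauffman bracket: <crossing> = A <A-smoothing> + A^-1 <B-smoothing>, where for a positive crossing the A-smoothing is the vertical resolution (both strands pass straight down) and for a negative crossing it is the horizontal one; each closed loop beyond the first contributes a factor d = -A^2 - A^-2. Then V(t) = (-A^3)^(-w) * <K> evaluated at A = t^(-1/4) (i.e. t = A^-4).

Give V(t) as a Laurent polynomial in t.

Reading the diagram top to bottom ('/'-over between positions i,i+1 = s_i, '\'-over = s_i^-1): braid word = s2 s2 s1^-1 s1^-1 s2 s1^-1 s2 s2 s2 s1^-1.
Braid: s2 s2 s1^-1 s1^-1 s2 s1^-1 s2 s2 s2 s1^-1 on 3 strands, 10 crossings.
Writhe w = (#positive) - (#negative) = 6 - 4 = 2.
State-sum expansion of <K>. There are 2^10 = 1024 states.
Smooth each crossing (0=||, 1=⌣⌢); contribution A^(Σ sign_k(1-2s_k)) * d^(L-1).
Tabulate the states by total A-exponent and number of loops L (A-exp: L × count):
  A^10: L=5 ×1
  A^8: L=4 ×10
  A^6: L=3 ×41, L=5 ×4
  A^4: L=2 ×81, L=4 ×38, L=6 ×1
  A^2: L=1 ×71, L=3 ×117, L=5 ×22
  A^0: L=2 ×154, L=4 ×91, L=6 ×7
  A^-2: L=3 ×168, L=5 ×41, L=7 ×1
  A^-4: L=4 ×110, L=6 ×10
  A^-6: L=5 ×44, L=7 ×1
  A^-8: L=6 ×10
  A^-10: L=7 ×1
Each group contributes A^e * Σ count * d^(L-1):
Powers of d = -A^2 - A^-2: d^2 = A^4 + 2 + A^-4; d^3 = -A^6 - 3*A^2 - 3*A^-2 - A^-6; d^4 = A^8 + 4*A^4 + 6 + 4*A^-4 + A^-8; d^5 = -A^10 - 5*A^6 - 10*A^2 - 10*A^-2 - 5*A^-6 - A^-10; d^6 = A^12 + 6*A^8 + 15*A^4 + 20 + 15*A^-4 + 6*A^-8 + A^-12.
  A^10 * (d^4) = A^18 + 4*A^14 + 6*A^10 + 4*A^6 + A^2
  A^8 * (10*d^3) = -10*A^14 - 30*A^10 - 30*A^6 - 10*A^2
  A^6 * (41*d^2 + 4*d^4) = 4*A^14 + 57*A^10 + 106*A^6 + 57*A^2 + 4*A^-2
  A^4 * (81*d + 38*d^3 + d^5) = -A^14 - 43*A^10 - 205*A^6 - 205*A^2 - 43*A^-2 - A^-6
  A^2 * (71 + 117*d^2 + 22*d^4) = 22*A^10 + 205*A^6 + 437*A^2 + 205*A^-2 + 22*A^-6
  A^0 * (154*d + 91*d^3 + 7*d^5) = -7*A^10 - 126*A^6 - 497*A^2 - 497*A^-2 - 126*A^-6 - 7*A^-10
  A^-2 * (168*d^2 + 41*d^4 + d^6) = A^10 + 47*A^6 + 347*A^2 + 602*A^-2 + 347*A^-6 + 47*A^-10 + A^-14
  A^-4 * (110*d^3 + 10*d^5) = -10*A^6 - 160*A^2 - 430*A^-2 - 430*A^-6 - 160*A^-10 - 10*A^-14
  A^-6 * (44*d^4 + d^6) = A^6 + 50*A^2 + 191*A^-2 + 284*A^-6 + 191*A^-10 + 50*A^-14 + A^-18
  A^-8 * (10*d^5) = -10*A^2 - 50*A^-2 - 100*A^-6 - 100*A^-10 - 50*A^-14 - 10*A^-18
  A^-10 * (d^6) = A^2 + 6*A^-2 + 15*A^-6 + 20*A^-10 + 15*A^-14 + 6*A^-18 + A^-22
Summing the groups: <K> = A^18 - 3*A^14 + 6*A^10 - 8*A^6 + 11*A^2 - 12*A^-2 + 11*A^-6 - 9*A^-10 + 6*A^-14 - 3*A^-18 + A^-22
Normalise by the writhe: (-A^3)^(-w) = (-A^3)^(-2) = A^-6, so f(A) = A^-6 * <K> = A^12 - 3*A^8 + 6*A^4 - 8 + 11*A^-4 - 12*A^-8 + 11*A^-12 - 9*A^-16 + 6*A^-20 - 3*A^-24 + A^-28.
Substitute A = t^(-1/4), i.e. A^e → t^(-e/4): V(t) = t^7 - 3*t^6 + 6*t^5 - 9*t^4 + 11*t^3 - 12*t^2 + 11*t - 8 + 6*t^-1 - 3*t^-2 + t^-3

Answer: t^7 - 3*t^6 + 6*t^5 - 9*t^4 + 11*t^3 - 12*t^2 + 11*t - 8 + 6*t^-1 - 3*t^-2 + t^-3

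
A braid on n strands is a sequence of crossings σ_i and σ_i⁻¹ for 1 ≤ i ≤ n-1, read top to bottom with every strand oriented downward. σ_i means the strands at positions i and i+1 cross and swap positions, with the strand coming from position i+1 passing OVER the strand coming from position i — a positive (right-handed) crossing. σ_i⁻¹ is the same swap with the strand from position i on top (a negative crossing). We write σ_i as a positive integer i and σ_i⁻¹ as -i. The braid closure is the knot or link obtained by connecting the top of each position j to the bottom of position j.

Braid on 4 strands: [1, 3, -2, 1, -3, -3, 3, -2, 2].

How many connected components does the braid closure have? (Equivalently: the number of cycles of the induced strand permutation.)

3

Derivation:
Track the strand permutation on 4 strands, starting from identity.
  step 1: s1 swaps positions 1,2 -> [2 1 3 4]
  step 2: s3 swaps positions 3,4 -> [2 1 4 3]
  step 3: s2^-1 swaps positions 2,3 -> [2 4 1 3]
  step 4: s1 swaps positions 1,2 -> [4 2 1 3]
  step 5: s3^-1 swaps positions 3,4 -> [4 2 3 1]
  step 6: s3^-1 swaps positions 3,4 -> [4 2 1 3]
  step 7: s3 swaps positions 3,4 -> [4 2 3 1]
  step 8: s2^-1 swaps positions 2,3 -> [4 3 2 1]
  step 9: s2 swaps positions 2,3 -> [4 2 3 1]
Final permutation (position -> original strand): [4 2 3 1]
Closure components = cycle count of this permutation = 3.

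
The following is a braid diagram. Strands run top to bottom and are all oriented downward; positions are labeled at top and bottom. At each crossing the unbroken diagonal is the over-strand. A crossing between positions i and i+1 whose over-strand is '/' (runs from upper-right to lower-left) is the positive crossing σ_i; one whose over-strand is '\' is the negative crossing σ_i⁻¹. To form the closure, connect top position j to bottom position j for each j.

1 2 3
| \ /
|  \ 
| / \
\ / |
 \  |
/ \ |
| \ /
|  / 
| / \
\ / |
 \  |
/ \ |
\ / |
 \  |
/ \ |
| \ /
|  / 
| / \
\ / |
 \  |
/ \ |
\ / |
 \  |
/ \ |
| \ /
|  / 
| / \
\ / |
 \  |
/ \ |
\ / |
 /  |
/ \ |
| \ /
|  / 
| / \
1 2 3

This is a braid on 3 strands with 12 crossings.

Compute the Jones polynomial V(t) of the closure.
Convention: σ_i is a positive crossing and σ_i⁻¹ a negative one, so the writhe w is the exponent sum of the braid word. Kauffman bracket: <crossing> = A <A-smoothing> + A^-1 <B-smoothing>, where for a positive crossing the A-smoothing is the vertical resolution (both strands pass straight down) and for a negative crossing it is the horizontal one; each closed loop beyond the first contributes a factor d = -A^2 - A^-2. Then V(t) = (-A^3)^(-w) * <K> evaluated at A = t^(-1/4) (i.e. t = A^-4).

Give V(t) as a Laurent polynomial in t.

-t^2 + 3*t - 4 + 6*t^-1 - 6*t^-2 + 6*t^-3 - 5*t^-4 + 3*t^-5 - t^-6

Derivation:
Reading the diagram top to bottom ('/'-over between positions i,i+1 = s_i, '\'-over = s_i^-1): braid word = s2^-1 s1^-1 s2 s1^-1 s1^-1 s2 s1^-1 s1^-1 s2 s1^-1 s1 s2.
The presented braid s2^-1 s1^-1 s2 s1^-1 s1^-1 s2 s1^-1 s1^-1 s2 s1^-1 s1 s2 on 3 strands reduces by inverse Markov moves (closure unchanged at each step):
  Deconjugate: the word is γ·β·γ⁻¹ with γ = s2^-1 s1^-1 (prefix) and γ⁻¹ = s1 s2 (suffix); strip both.
Reduced to β = s2 s1^-1 s1^-1 s2 s1^-1 s1^-1 s2 s1^-1 on 3 strands, 8 crossings.
Compute on β:
Braid: s2 s1^-1 s1^-1 s2 s1^-1 s1^-1 s2 s1^-1 on 3 strands, 8 crossings.
Writhe w = (#positive) - (#negative) = 3 - 5 = -2.
Enumerate smoothing states for the bracket polynomial. There are 2^8 = 256 states.
Smooth each crossing (0=||, 1=⌣⌢); contribution A^(Σ sign_k(1-2s_k)) * d^(L-1).
Tabulate the states by total A-exponent and number of loops L (A-exp: L × count):
  A^8: L=6 ×1
  A^6: L=5 ×8
  A^4: L=4 ×28
  A^2: L=3 ×55, L=5 ×1
  A^0: L=2 ×63, L=4 ×7
  A^-2: L=1 ×35, L=3 ×21
  A^-4: L=2 ×26, L=4 ×2
  A^-6: L=3 ×8
  A^-8: L=4 ×1
Each group contributes A^e * Σ count * d^(L-1):
Powers of d = -A^2 - A^-2: d^2 = A^4 + 2 + A^-4; d^3 = -A^6 - 3*A^2 - 3*A^-2 - A^-6; d^4 = A^8 + 4*A^4 + 6 + 4*A^-4 + A^-8; d^5 = -A^10 - 5*A^6 - 10*A^2 - 10*A^-2 - 5*A^-6 - A^-10.
  A^8 * (d^5) = -A^18 - 5*A^14 - 10*A^10 - 10*A^6 - 5*A^2 - A^-2
  A^6 * (8*d^4) = 8*A^14 + 32*A^10 + 48*A^6 + 32*A^2 + 8*A^-2
  A^4 * (28*d^3) = -28*A^10 - 84*A^6 - 84*A^2 - 28*A^-2
  A^2 * (55*d^2 + d^4) = A^10 + 59*A^6 + 116*A^2 + 59*A^-2 + A^-6
  A^0 * (63*d + 7*d^3) = -7*A^6 - 84*A^2 - 84*A^-2 - 7*A^-6
  A^-2 * (35 + 21*d^2) = 21*A^2 + 77*A^-2 + 21*A^-6
  A^-4 * (26*d + 2*d^3) = -2*A^2 - 32*A^-2 - 32*A^-6 - 2*A^-10
  A^-6 * (8*d^2) = 8*A^-2 + 16*A^-6 + 8*A^-10
  A^-8 * (d^3) = -A^-2 - 3*A^-6 - 3*A^-10 - A^-14
Summing the groups: <K> = -A^18 + 3*A^14 - 5*A^10 + 6*A^6 - 6*A^2 + 6*A^-2 - 4*A^-6 + 3*A^-10 - A^-14
Normalise by the writhe: (-A^3)^(-w) = (-A^3)^(2) = A^6, so f(A) = A^6 * <K> = -A^24 + 3*A^20 - 5*A^16 + 6*A^12 - 6*A^8 + 6*A^4 - 4 + 3*A^-4 - A^-8.
Substitute A = t^(-1/4), i.e. A^e → t^(-e/4): V(t) = -t^2 + 3*t - 4 + 6*t^-1 - 6*t^-2 + 6*t^-3 - 5*t^-4 + 3*t^-5 - t^-6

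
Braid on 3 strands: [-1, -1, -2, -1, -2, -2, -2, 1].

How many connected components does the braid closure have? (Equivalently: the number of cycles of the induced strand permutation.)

1

Derivation:
Track the strand permutation on 3 strands, starting from identity.
  step 1: s1^-1 swaps positions 1,2 -> [2 1 3]
  step 2: s1^-1 swaps positions 1,2 -> [1 2 3]
  step 3: s2^-1 swaps positions 2,3 -> [1 3 2]
  step 4: s1^-1 swaps positions 1,2 -> [3 1 2]
  step 5: s2^-1 swaps positions 2,3 -> [3 2 1]
  step 6: s2^-1 swaps positions 2,3 -> [3 1 2]
  step 7: s2^-1 swaps positions 2,3 -> [3 2 1]
  step 8: s1 swaps positions 1,2 -> [2 3 1]
Final permutation (position -> original strand): [2 3 1]
Closure components = cycle count of this permutation = 1.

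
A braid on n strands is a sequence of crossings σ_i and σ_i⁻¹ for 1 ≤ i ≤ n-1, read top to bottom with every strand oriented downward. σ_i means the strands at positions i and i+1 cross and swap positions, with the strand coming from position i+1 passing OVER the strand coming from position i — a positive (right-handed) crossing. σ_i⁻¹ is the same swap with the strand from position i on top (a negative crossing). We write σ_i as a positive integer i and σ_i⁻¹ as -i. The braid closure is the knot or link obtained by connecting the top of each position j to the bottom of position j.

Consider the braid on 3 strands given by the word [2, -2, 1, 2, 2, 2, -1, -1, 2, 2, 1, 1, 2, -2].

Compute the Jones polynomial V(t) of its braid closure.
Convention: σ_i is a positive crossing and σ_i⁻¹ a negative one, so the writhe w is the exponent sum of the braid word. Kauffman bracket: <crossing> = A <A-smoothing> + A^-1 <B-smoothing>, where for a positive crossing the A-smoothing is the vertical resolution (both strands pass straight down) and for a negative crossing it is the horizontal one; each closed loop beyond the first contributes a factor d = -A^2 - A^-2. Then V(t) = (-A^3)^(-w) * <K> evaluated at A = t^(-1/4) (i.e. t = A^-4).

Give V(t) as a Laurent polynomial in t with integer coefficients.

t^10 - 3*t^9 + 5*t^8 - 7*t^7 + 7*t^6 - 7*t^5 + 6*t^4 - 3*t^3 + 2*t^2

Derivation:
The presented braid s2 s2^-1 s1 s2 s2 s2 s1^-1 s1^-1 s2 s2 s1 s1 s2 s2^-1 on 3 strands reduces by inverse Markov moves (closure unchanged at each step):
  Deconjugate: the word is γ·β·γ⁻¹ with γ = s2 s2^-1 (prefix) and γ⁻¹ = s2 s2^-1 (suffix); strip both.
Reduced to β = s1 s2 s2 s2 s1^-1 s1^-1 s2 s2 s1 s1 on 3 strands, 10 crossings.
Compute on β:
Braid: s1 s2 s2 s2 s1^-1 s1^-1 s2 s2 s1 s1 on 3 strands, 10 crossings.
Writhe w = (#positive) - (#negative) = 8 - 2 = 6.
Computing the Kauffman bracket via state sum. There are 2^10 = 1024 states.
For each crossing: s=0 is the vertical smoothing, s=1 horizontal. Crossing k contributes A^(sign_k * (1 - 2*s_k)); loop factor d = -A^2 - A^-2.
Tabulate the states by total A-exponent and number of loops L (A-exp: L × count):
  A^10: L=3 ×1
  A^8: L=2 ×7, L=4 ×3
  A^6: L=1 ×10, L=3 ×32, L=5 ×3
  A^4: L=2 ×76, L=4 ×43, L=6 ×1
  A^2: L=1 ×51, L=3 ×132, L=5 ×27
  A^0: L=2 ×135, L=4 ×109, L=6 ×8
  A^-2: L=3 ×161, L=5 ×48, L=7 ×1
  A^-4: L=4 ×109, L=6 ×11
  A^-6: L=5 ×44, L=7 ×1
  A^-8: L=6 ×10
  A^-10: L=7 ×1
Each group contributes A^e * Σ count * d^(L-1):
Powers of d = -A^2 - A^-2: d^2 = A^4 + 2 + A^-4; d^3 = -A^6 - 3*A^2 - 3*A^-2 - A^-6; d^4 = A^8 + 4*A^4 + 6 + 4*A^-4 + A^-8; d^5 = -A^10 - 5*A^6 - 10*A^2 - 10*A^-2 - 5*A^-6 - A^-10; d^6 = A^12 + 6*A^8 + 15*A^4 + 20 + 15*A^-4 + 6*A^-8 + A^-12.
  A^10 * (d^2) = A^14 + 2*A^10 + A^6
  A^8 * (7*d + 3*d^3) = -3*A^14 - 16*A^10 - 16*A^6 - 3*A^2
  A^6 * (10 + 32*d^2 + 3*d^4) = 3*A^14 + 44*A^10 + 92*A^6 + 44*A^2 + 3*A^-2
  A^4 * (76*d + 43*d^3 + d^5) = -A^14 - 48*A^10 - 215*A^6 - 215*A^2 - 48*A^-2 - A^-6
  A^2 * (51 + 132*d^2 + 27*d^4) = 27*A^10 + 240*A^6 + 477*A^2 + 240*A^-2 + 27*A^-6
  A^0 * (135*d + 109*d^3 + 8*d^5) = -8*A^10 - 149*A^6 - 542*A^2 - 542*A^-2 - 149*A^-6 - 8*A^-10
  A^-2 * (161*d^2 + 48*d^4 + d^6) = A^10 + 54*A^6 + 368*A^2 + 630*A^-2 + 368*A^-6 + 54*A^-10 + A^-14
  A^-4 * (109*d^3 + 11*d^5) = -11*A^6 - 164*A^2 - 437*A^-2 - 437*A^-6 - 164*A^-10 - 11*A^-14
  A^-6 * (44*d^4 + d^6) = A^6 + 50*A^2 + 191*A^-2 + 284*A^-6 + 191*A^-10 + 50*A^-14 + A^-18
  A^-8 * (10*d^5) = -10*A^2 - 50*A^-2 - 100*A^-6 - 100*A^-10 - 50*A^-14 - 10*A^-18
  A^-10 * (d^6) = A^2 + 6*A^-2 + 15*A^-6 + 20*A^-10 + 15*A^-14 + 6*A^-18 + A^-22
Summing the groups: <K> = 2*A^10 - 3*A^6 + 6*A^2 - 7*A^-2 + 7*A^-6 - 7*A^-10 + 5*A^-14 - 3*A^-18 + A^-22
Normalise by the writhe: (-A^3)^(-w) = (-A^3)^(-6) = A^-18, so f(A) = A^-18 * <K> = 2*A^-8 - 3*A^-12 + 6*A^-16 - 7*A^-20 + 7*A^-24 - 7*A^-28 + 5*A^-32 - 3*A^-36 + A^-40.
Substitute A = t^(-1/4), i.e. A^e → t^(-e/4): V(t) = t^10 - 3*t^9 + 5*t^8 - 7*t^7 + 7*t^6 - 7*t^5 + 6*t^4 - 3*t^3 + 2*t^2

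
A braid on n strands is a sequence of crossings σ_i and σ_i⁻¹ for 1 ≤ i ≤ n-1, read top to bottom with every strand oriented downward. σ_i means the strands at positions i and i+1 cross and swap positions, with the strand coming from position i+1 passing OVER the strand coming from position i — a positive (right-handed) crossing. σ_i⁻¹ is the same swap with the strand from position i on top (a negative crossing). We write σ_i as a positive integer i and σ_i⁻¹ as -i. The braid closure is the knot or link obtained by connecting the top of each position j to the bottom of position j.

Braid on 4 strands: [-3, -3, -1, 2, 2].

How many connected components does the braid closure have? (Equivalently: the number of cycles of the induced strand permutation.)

3

Derivation:
Track the strand permutation on 4 strands, starting from identity.
  step 1: s3^-1 swaps positions 3,4 -> [1 2 4 3]
  step 2: s3^-1 swaps positions 3,4 -> [1 2 3 4]
  step 3: s1^-1 swaps positions 1,2 -> [2 1 3 4]
  step 4: s2 swaps positions 2,3 -> [2 3 1 4]
  step 5: s2 swaps positions 2,3 -> [2 1 3 4]
Final permutation (position -> original strand): [2 1 3 4]
Closure components = cycle count of this permutation = 3.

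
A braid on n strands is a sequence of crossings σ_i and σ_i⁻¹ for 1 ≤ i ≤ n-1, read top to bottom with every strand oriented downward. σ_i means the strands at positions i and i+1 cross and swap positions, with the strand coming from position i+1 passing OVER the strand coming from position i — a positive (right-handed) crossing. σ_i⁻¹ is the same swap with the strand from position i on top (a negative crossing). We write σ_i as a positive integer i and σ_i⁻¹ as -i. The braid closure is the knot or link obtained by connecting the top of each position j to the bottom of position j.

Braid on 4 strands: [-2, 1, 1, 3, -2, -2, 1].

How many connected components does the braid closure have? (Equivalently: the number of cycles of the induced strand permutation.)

Track the strand permutation on 4 strands, starting from identity.
  step 1: s2^-1 swaps positions 2,3 -> [1 3 2 4]
  step 2: s1 swaps positions 1,2 -> [3 1 2 4]
  step 3: s1 swaps positions 1,2 -> [1 3 2 4]
  step 4: s3 swaps positions 3,4 -> [1 3 4 2]
  step 5: s2^-1 swaps positions 2,3 -> [1 4 3 2]
  step 6: s2^-1 swaps positions 2,3 -> [1 3 4 2]
  step 7: s1 swaps positions 1,2 -> [3 1 4 2]
Final permutation (position -> original strand): [3 1 4 2]
Closure components = cycle count of this permutation = 1.

Answer: 1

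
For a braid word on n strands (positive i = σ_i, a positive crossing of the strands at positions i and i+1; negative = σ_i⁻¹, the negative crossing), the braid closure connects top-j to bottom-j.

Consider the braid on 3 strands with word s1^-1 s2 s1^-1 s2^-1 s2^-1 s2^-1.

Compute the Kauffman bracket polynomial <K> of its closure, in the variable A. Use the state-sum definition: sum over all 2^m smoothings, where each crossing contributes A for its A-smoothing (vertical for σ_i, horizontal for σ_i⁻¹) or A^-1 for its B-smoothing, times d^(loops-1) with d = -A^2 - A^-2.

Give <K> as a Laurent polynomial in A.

-A^12 + A^8 - A^4 + 2 - A^-4 + A^-8

Derivation:
Braid: s1^-1 s2 s1^-1 s2^-1 s2^-1 s2^-1 on 3 strands, 6 crossings.
Writhe w = (#positive) - (#negative) = 1 - 5 = -4.
Enumerate smoothing states for the bracket polynomial. There are 2^6 = 64 states.
For each crossing: s=0 is the vertical smoothing, s=1 horizontal. Crossing k contributes A^(sign_k * (1 - 2*s_k)); loop factor d = -A^2 - A^-2.
Tabulate the states by total A-exponent and number of loops L (A-exp: L × count):
  A^6: L=4 ×1
  A^4: L=3 ×6
  A^2: L=2 ×12, L=4 ×3
  A^0: L=1 ×9, L=3 ×10, L=5 ×1
  A^-2: L=2 ×12, L=4 ×3
  A^-4: L=1 ×2, L=3 ×4
  A^-6: L=2 ×1
Each group contributes A^e * Σ count * d^(L-1):
Powers of d = -A^2 - A^-2: d^2 = A^4 + 2 + A^-4; d^3 = -A^6 - 3*A^2 - 3*A^-2 - A^-6; d^4 = A^8 + 4*A^4 + 6 + 4*A^-4 + A^-8.
  A^6 * (d^3) = -A^12 - 3*A^8 - 3*A^4 - 1
  A^4 * (6*d^2) = 6*A^8 + 12*A^4 + 6
  A^2 * (12*d + 3*d^3) = -3*A^8 - 21*A^4 - 21 - 3*A^-4
  A^0 * (9 + 10*d^2 + d^4) = A^8 + 14*A^4 + 35 + 14*A^-4 + A^-8
  A^-2 * (12*d + 3*d^3) = -3*A^4 - 21 - 21*A^-4 - 3*A^-8
  A^-4 * (2 + 4*d^2) = 4 + 10*A^-4 + 4*A^-8
  A^-6 * (d) = -A^-4 - A^-8
Summing the groups: <K> = -A^12 + A^8 - A^4 + 2 - A^-4 + A^-8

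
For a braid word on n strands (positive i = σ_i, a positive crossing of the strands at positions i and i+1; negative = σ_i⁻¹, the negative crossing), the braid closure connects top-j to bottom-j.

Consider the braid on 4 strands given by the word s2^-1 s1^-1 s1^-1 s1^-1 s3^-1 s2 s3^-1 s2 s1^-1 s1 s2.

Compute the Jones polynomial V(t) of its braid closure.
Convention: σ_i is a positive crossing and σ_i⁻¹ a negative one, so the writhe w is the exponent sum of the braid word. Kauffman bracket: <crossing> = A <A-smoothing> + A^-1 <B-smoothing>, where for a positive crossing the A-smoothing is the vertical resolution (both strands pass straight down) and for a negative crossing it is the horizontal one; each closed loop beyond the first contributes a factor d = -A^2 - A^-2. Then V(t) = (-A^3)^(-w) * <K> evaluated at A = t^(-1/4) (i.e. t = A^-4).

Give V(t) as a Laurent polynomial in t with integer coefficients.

t - 1 + 2*t^-1 - 3*t^-2 + 3*t^-3 - 2*t^-4 + 2*t^-5 - t^-6

Derivation:
The presented braid s2^-1 s1^-1 s1^-1 s1^-1 s3^-1 s2 s3^-1 s2 s1^-1 s1 s2 on 4 strands reduces by inverse Markov moves (closure unchanged at each step):
  Deconjugate: the word is γ·β·γ⁻¹ with γ = s2^-1 s1^-1 (prefix) and γ⁻¹ = s1 s2 (suffix); strip both.
Reduced to β = s1^-1 s1^-1 s3^-1 s2 s3^-1 s2 s1^-1 on 4 strands, 7 crossings.
Compute on β:
Braid: s1^-1 s1^-1 s3^-1 s2 s3^-1 s2 s1^-1 on 4 strands, 7 crossings.
Writhe w = (#positive) - (#negative) = 2 - 5 = -3.
Computing the Kauffman bracket via state sum. There are 2^7 = 128 states.
For each crossing: s=0 is the vertical smoothing, s=1 horizontal. Crossing k contributes A^(sign_k * (1 - 2*s_k)); loop factor d = -A^2 - A^-2.
Tabulate the states by total A-exponent and number of loops L (A-exp: L × count):
  A^7: L=5 ×1
  A^5: L=4 ×7
  A^3: L=3 ×20, L=5 ×1
  A^1: L=2 ×27, L=4 ×8
  A^-1: L=1 ×15, L=3 ×19, L=5 ×1
  A^-3: L=2 ×17, L=4 ×4
  A^-5: L=3 ×7
  A^-7: L=4 ×1
Each group contributes A^e * Σ count * d^(L-1):
Powers of d = -A^2 - A^-2: d^2 = A^4 + 2 + A^-4; d^3 = -A^6 - 3*A^2 - 3*A^-2 - A^-6; d^4 = A^8 + 4*A^4 + 6 + 4*A^-4 + A^-8.
  A^7 * (d^4) = A^15 + 4*A^11 + 6*A^7 + 4*A^3 + A^-1
  A^5 * (7*d^3) = -7*A^11 - 21*A^7 - 21*A^3 - 7*A^-1
  A^3 * (20*d^2 + d^4) = A^11 + 24*A^7 + 46*A^3 + 24*A^-1 + A^-5
  A^1 * (27*d + 8*d^3) = -8*A^7 - 51*A^3 - 51*A^-1 - 8*A^-5
  A^-1 * (15 + 19*d^2 + d^4) = A^7 + 23*A^3 + 59*A^-1 + 23*A^-5 + A^-9
  A^-3 * (17*d + 4*d^3) = -4*A^3 - 29*A^-1 - 29*A^-5 - 4*A^-9
  A^-5 * (7*d^2) = 7*A^-1 + 14*A^-5 + 7*A^-9
  A^-7 * (d^3) = -A^-1 - 3*A^-5 - 3*A^-9 - A^-13
Summing the groups: <K> = A^15 - 2*A^11 + 2*A^7 - 3*A^3 + 3*A^-1 - 2*A^-5 + A^-9 - A^-13
Normalise by the writhe: (-A^3)^(-w) = (-A^3)^(3) = -A^9, so f(A) = -A^9 * <K> = -A^24 + 2*A^20 - 2*A^16 + 3*A^12 - 3*A^8 + 2*A^4 - 1 + A^-4.
Substitute A = t^(-1/4), i.e. A^e → t^(-e/4): V(t) = t - 1 + 2*t^-1 - 3*t^-2 + 3*t^-3 - 2*t^-4 + 2*t^-5 - t^-6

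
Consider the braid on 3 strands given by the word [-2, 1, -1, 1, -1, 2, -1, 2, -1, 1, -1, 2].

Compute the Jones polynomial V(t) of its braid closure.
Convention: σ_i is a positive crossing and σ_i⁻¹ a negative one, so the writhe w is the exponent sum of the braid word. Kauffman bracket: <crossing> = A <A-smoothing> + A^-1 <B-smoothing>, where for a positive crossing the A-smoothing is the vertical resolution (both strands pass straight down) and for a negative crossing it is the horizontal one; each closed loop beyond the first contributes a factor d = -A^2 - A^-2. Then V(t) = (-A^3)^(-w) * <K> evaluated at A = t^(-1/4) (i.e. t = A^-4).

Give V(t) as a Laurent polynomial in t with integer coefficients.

t^2 - t + 1 - t^-1 + t^-2

Derivation:
The presented braid s2^-1 s1 s1^-1 s1 s1^-1 s2 s1^-1 s2 s1^-1 s1 s1^-1 s2 on 3 strands reduces by inverse Markov moves (closure unchanged at each step):
  Deconjugate: the word is γ·β·γ⁻¹ with γ = s2^-1 s1 (prefix) and γ⁻¹ = s1^-1 s2 (suffix); strip both.
  Deconjugate: the word is γ·β·γ⁻¹ with γ = s1^-1 (prefix) and γ⁻¹ = s1 (suffix); strip both.
  Deconjugate: the word is γ·β·γ⁻¹ with γ = s1 (prefix) and γ⁻¹ = s1^-1 (suffix); strip both.
Reduced to β = s1^-1 s2 s1^-1 s2 on 3 strands, 4 crossings.
Compute on β:
Braid: s1^-1 s2 s1^-1 s2 on 3 strands, 4 crossings.
Writhe w = (#positive) - (#negative) = 2 - 2 = 0.
Enumerate smoothing states for the bracket polynomial. There are 2^4 = 16 states.
For each crossing: s=0 is the vertical smoothing, s=1 horizontal. Crossing k contributes A^(sign_k * (1 - 2*s_k)); loop factor d = -A^2 - A^-2.
  state 0000: A-exp=+0, loops=3, term = A^0 * d^2
  state 0001: A-exp=-2, loops=2, term = A^-2 * d^1
  state 0010: A-exp=+2, loops=2, term = A^2 * d^1
  state 0011: A-exp=+0, loops=1, term = A^0 * d^0
  state 0100: A-exp=-2, loops=2, term = A^-2 * d^1
  state 0101: A-exp=-4, loops=3, term = A^-4 * d^2
  state 0110: A-exp=+0, loops=1, term = A^0 * d^0
  state 0111: A-exp=-2, loops=2, term = A^-2 * d^1
  state 1000: A-exp=+2, loops=2, term = A^2 * d^1
  state 1001: A-exp=+0, loops=1, term = A^0 * d^0
  state 1010: A-exp=+4, loops=3, term = A^4 * d^2
  state 1011: A-exp=+2, loops=2, term = A^2 * d^1
  state 1100: A-exp=+0, loops=1, term = A^0 * d^0
  state 1101: A-exp=-2, loops=2, term = A^-2 * d^1
  state 1110: A-exp=+2, loops=2, term = A^2 * d^1
  state 1111: A-exp=+0, loops=1, term = A^0 * d^0
Collect the terms by A-exponent (count of states per loop number):
Powers of d = -A^2 - A^-2: d^2 = A^4 + 2 + A^-4.
  A^4 * (d^2) = A^8 + 2*A^4 + 1
  A^2 * (4*d) = -4*A^4 - 4
  A^0 * (5 + d^2) = A^4 + 7 + A^-4
  A^-2 * (4*d) = -4 - 4*A^-4
  A^-4 * (d^2) = 1 + 2*A^-4 + A^-8
Summing the groups: <K> = A^8 - A^4 + 1 - A^-4 + A^-8
Normalise by the writhe: (-A^3)^(-w) = (-A^3)^(0) = 1, so f(A) = 1 * <K> = A^8 - A^4 + 1 - A^-4 + A^-8.
Substitute A = t^(-1/4), i.e. A^e → t^(-e/4): V(t) = t^2 - t + 1 - t^-1 + t^-2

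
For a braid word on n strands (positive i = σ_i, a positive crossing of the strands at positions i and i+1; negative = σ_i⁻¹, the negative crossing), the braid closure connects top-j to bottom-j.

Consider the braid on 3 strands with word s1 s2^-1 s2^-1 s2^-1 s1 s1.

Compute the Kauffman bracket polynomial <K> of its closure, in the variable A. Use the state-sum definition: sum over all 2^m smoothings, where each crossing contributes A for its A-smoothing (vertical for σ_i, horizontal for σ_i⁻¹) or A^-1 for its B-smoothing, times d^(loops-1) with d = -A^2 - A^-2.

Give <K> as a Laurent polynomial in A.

Braid: s1 s2^-1 s2^-1 s2^-1 s1 s1 on 3 strands, 6 crossings.
Writhe w = (#positive) - (#negative) = 3 - 3 = 0.
Enumerate smoothing states for the bracket polynomial. There are 2^6 = 64 states.
For each crossing: s=0 is the vertical smoothing, s=1 horizontal. Crossing k contributes A^(sign_k * (1 - 2*s_k)); loop factor d = -A^2 - A^-2.
Tabulate the states by total A-exponent and number of loops L (A-exp: L × count):
  A^6: L=4 ×1
  A^4: L=3 ×6
  A^2: L=2 ×12, L=4 ×3
  A^0: L=1 ×9, L=3 ×10, L=5 ×1
  A^-2: L=2 ×12, L=4 ×3
  A^-4: L=3 ×6
  A^-6: L=4 ×1
Each group contributes A^e * Σ count * d^(L-1):
Powers of d = -A^2 - A^-2: d^2 = A^4 + 2 + A^-4; d^3 = -A^6 - 3*A^2 - 3*A^-2 - A^-6; d^4 = A^8 + 4*A^4 + 6 + 4*A^-4 + A^-8.
  A^6 * (d^3) = -A^12 - 3*A^8 - 3*A^4 - 1
  A^4 * (6*d^2) = 6*A^8 + 12*A^4 + 6
  A^2 * (12*d + 3*d^3) = -3*A^8 - 21*A^4 - 21 - 3*A^-4
  A^0 * (9 + 10*d^2 + d^4) = A^8 + 14*A^4 + 35 + 14*A^-4 + A^-8
  A^-2 * (12*d + 3*d^3) = -3*A^4 - 21 - 21*A^-4 - 3*A^-8
  A^-4 * (6*d^2) = 6 + 12*A^-4 + 6*A^-8
  A^-6 * (d^3) = -1 - 3*A^-4 - 3*A^-8 - A^-12
Summing the groups: <K> = -A^12 + A^8 - A^4 + 3 - A^-4 + A^-8 - A^-12

Answer: -A^12 + A^8 - A^4 + 3 - A^-4 + A^-8 - A^-12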